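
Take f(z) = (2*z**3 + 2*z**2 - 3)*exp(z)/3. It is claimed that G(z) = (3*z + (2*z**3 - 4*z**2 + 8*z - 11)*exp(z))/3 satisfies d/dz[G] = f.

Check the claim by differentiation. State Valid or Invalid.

Invalid: d/dz[G] - f = 1, which is not 0.

d/dz[G] = 2*z**3*exp(z)/3 + 2*z**2*exp(z)/3 - exp(z) + 1
d/dz[G] - f(z) = 1 != 0.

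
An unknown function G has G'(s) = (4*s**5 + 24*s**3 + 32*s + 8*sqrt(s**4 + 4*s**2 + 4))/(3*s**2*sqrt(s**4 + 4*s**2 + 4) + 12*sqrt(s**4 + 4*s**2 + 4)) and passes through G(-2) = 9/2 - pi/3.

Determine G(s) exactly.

A candidate passes only if d/ds[G] lands on the given G'(s) exactly.
A general antiderivative is 2*sqrt(s**4 + 4*s**2 + 4)/3 + 4*atan(s/2)/3 + C.
The condition gives C = 9/2 - pi/3 - (4 - pi/3) = 1/2.
So G(s) = (4*sqrt(s**4 + 4*s**2 + 4) + 8*atan(s/2) + 3)/6.
Check: d/ds[(4*sqrt(s**4 + 4*s**2 + 4) + 8*atan(s/2) + 3)/6] = (4*s**5 + 24*s**3 + 32*s + 8*sqrt(s**4 + 4*s**2 + 4))/(3*s**2*sqrt(s**4 + 4*s**2 + 4) + 12*sqrt(s**4 + 4*s**2 + 4)) = G'(s).

G(s) = (4*sqrt(s**4 + 4*s**2 + 4) + 8*atan(s/2) + 3)/6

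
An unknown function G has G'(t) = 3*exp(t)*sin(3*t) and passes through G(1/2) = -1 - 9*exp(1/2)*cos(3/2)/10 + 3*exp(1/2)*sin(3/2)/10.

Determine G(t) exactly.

G(t) = 3*exp(t)*sin(3*t)/10 - 9*exp(t)*cos(3*t)/10 - 1

Differentiate the proposed G(t) back; it has to land on the given G'(t).
A general antiderivative is 3*exp(t)*sin(3*t)/10 - 9*exp(t)*cos(3*t)/10 + C.
The condition gives C = -1 - 9*exp(1/2)*cos(3/2)/10 + 3*exp(1/2)*sin(3/2)/10 - (-9*exp(1/2)*cos(3/2)/10 + 3*exp(1/2)*sin(3/2)/10) = -1.
So G(t) = 3*exp(t)*sin(3*t)/10 - 9*exp(t)*cos(3*t)/10 - 1.
Check: d/dt[3*exp(t)*sin(3*t)/10 - 9*exp(t)*cos(3*t)/10 - 1] = 3*exp(t)*sin(3*t) = G'(t).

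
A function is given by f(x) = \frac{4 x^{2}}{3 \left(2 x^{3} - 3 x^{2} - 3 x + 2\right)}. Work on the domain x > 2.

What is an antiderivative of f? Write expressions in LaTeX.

Factor the denominator (3 \left(x - 2\right) \left(x + 1\right) \left(2 x - 1\right)) and decompose: f = - \frac{4}{27 \left(2 x - 1\right)} + \frac{4}{27 \left(x + 1\right)} + \frac{16}{27 \left(x - 2\right)}; each piece integrates to a log, atan, or power term.
Check: d/dx[\frac{16 \log{\left(x - 2 \right)}}{27} - \frac{2 \log{\left(x - \frac{1}{2} \right)}}{27} + \frac{4 \log{\left(x + 1 \right)}}{27}] = \frac{4 x^{2}}{6 x^{3} - 9 x^{2} - 9 x + 6}, which equals f(x).

An antiderivative is F(x) = \frac{16 \log{\left(x - 2 \right)}}{27} - \frac{2 \log{\left(x - \frac{1}{2} \right)}}{27} + \frac{4 \log{\left(x + 1 \right)}}{27}.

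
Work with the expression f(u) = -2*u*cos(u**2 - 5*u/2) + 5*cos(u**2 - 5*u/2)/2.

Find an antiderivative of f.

An antiderivative is F(u) = -sin(u**2 - 5*u/2).

f matches the chain-rule pattern g'(h)*h' with inner function h(u) = u**2 - 5*u/2; substituting w = h(u) collapses the integral.
Check: d/du[-sin(u**2 - 5*u/2)] = -2*u*cos(u**2 - 5*u/2) + 5*cos(u**2 - 5*u/2)/2 = f(u).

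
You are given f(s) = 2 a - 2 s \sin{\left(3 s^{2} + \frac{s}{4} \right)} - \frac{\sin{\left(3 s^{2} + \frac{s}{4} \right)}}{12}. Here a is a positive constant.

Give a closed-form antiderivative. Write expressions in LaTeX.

The integrand splits into summands that can be handled one at a time.
Check: d/ds[2 a s + \frac{\cos{\left(3 s^{2} + \frac{s}{4} \right)}}{3}] = 2 a - 2 s \sin{\left(3 s^{2} + \frac{s}{4} \right)} - \frac{\sin{\left(3 s^{2} + \frac{s}{4} \right)}}{12} = f(s).

An antiderivative is F(s) = 2 a s + \frac{\cos{\left(3 s^{2} + \frac{s}{4} \right)}}{3}.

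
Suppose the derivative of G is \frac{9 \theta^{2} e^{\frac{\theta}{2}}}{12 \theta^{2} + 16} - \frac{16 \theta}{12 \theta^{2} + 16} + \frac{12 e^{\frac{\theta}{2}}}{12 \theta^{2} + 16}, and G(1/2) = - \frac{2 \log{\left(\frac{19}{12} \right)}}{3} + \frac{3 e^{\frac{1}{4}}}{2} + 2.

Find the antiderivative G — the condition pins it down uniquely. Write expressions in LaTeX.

G(\theta) = \frac{3 e^{\frac{\theta}{2}}}{2} - \frac{2 \log{\left(\theta^{2} + \frac{4}{3} \right)}}{3} + 2

The integrand splits into summands that can be handled one at a time.
A general antiderivative is \frac{3 e^{\frac{\theta}{2}}}{2} - \frac{2 \log{\left(\theta^{2} + \frac{4}{3} \right)}}{3} + C.
The condition gives C = - \frac{2 \log{\left(\frac{19}{12} \right)}}{3} + \frac{3 e^{\frac{1}{4}}}{2} + 2 - (- \frac{2 \log{\left(\frac{19}{12} \right)}}{3} + \frac{3 e^{\frac{1}{4}}}{2}) = 2.
So G(\theta) = \frac{3 e^{\frac{\theta}{2}}}{2} - \frac{2 \log{\left(\theta^{2} + \frac{4}{3} \right)}}{3} + 2.
Check: d/d\theta[\frac{3 e^{\frac{\theta}{2}}}{2} - \frac{2 \log{\left(\theta^{2} + \frac{4}{3} \right)}}{3} + 2] = \frac{9 \theta^{2} e^{\frac{\theta}{2}} - 16 \theta + 12 e^{\frac{\theta}{2}}}{12 \theta^{2} + 16}, which equals G'(\theta).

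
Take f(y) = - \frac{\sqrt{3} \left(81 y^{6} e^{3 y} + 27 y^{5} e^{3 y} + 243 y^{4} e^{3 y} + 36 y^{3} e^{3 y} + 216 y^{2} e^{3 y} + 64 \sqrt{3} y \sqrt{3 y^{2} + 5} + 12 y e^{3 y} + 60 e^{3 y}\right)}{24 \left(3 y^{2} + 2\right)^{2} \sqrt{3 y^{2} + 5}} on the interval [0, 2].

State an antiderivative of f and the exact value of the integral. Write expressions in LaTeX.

For F(y) to be correct the identity F'(y) - f(y) = 0 must hold.
F(y) = - \frac{\sqrt{y^{2} + \frac{5}{3}} e^{3 y}}{8} + \frac{4}{9 y^{2} + 6} is an antiderivative of f.
Check: d/dy[- \frac{\sqrt{y^{2} + \frac{5}{3}} e^{3 y}}{8} + \frac{4}{9 y^{2} + 6}] = \frac{- 81 y^{6} e^{3 y} - 27 y^{5} e^{3 y} - 243 y^{4} e^{3 y} - 36 y^{3} e^{3 y} - 216 y^{2} e^{3 y} - 64 \sqrt{3} y \sqrt{3 y^{2} + 5} - 12 y e^{3 y} - 60 e^{3 y}}{72 \sqrt{3} y^{4} \sqrt{3 y^{2} + 5} + 96 \sqrt{3} y^{2} \sqrt{3 y^{2} + 5} + 32 \sqrt{3} \sqrt{3 y^{2} + 5}}, which equals f(y).
F(2) = - \frac{\sqrt{51} e^{6}}{24} + \frac{2}{21}; F(0) = \frac{2}{3} - \frac{\sqrt{15}}{24}.
Integral = F(2) - F(0) = - \frac{\sqrt{51} e^{6}}{24} - \frac{4}{7} + \frac{\sqrt{15}}{24}.

Antiderivative: F(y) = - \frac{\sqrt{y^{2} + \frac{5}{3}} e^{3 y}}{8} + \frac{4}{9 y^{2} + 6}; value = - \frac{\sqrt{51} e^{6}}{24} - \frac{4}{7} + \frac{\sqrt{15}}{24}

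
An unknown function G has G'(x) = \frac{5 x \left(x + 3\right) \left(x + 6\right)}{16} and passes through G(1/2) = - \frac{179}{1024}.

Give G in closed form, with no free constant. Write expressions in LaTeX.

G(x) = \frac{5 x^{4} + 60 x^{3} + 180 x^{2} - 64}{64}

G'(x) matches the chain-rule pattern g'(h)*h' with inner function h(x) = - \frac{x^{2}}{4} - \frac{3 x}{2}; substituting u = h(x) collapses the integral.
A general antiderivative is \frac{5 \left(- \frac{x^{2}}{4} - \frac{3 x}{2}\right)^{2}}{4} + C.
The condition gives C = - \frac{179}{1024} - (\frac{845}{1024}) = -1.
So G(x) = \frac{5 x^{4} + 60 x^{3} + 180 x^{2} - 64}{64}.
Check: d/dx[\frac{5 x^{4} + 60 x^{3} + 180 x^{2} - 64}{64}] = \frac{5 x^{3}}{16} + \frac{45 x^{2}}{16} + \frac{45 x}{8}, which equals G'(x).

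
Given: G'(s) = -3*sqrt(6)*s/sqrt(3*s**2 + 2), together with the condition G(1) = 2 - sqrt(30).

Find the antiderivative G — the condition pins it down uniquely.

G(s) = -sqrt(6)*sqrt(3*s**2 + 2) + 2

G'(s) matches the chain-rule pattern g'(h)*h' with inner function h(s) = 2*s**2 + 4/3; substituting u = h(s) collapses the integral.
A general antiderivative is -3*sqrt(2*s**2 + 4/3) + C.
The condition gives C = 2 - sqrt(30) - (-sqrt(30)) = 2.
So G(s) = -sqrt(6)*sqrt(3*s**2 + 2) + 2.
Check: d/ds[-sqrt(6)*sqrt(3*s**2 + 2) + 2] = -3*sqrt(6)*s/sqrt(3*s**2 + 2) = G'(s).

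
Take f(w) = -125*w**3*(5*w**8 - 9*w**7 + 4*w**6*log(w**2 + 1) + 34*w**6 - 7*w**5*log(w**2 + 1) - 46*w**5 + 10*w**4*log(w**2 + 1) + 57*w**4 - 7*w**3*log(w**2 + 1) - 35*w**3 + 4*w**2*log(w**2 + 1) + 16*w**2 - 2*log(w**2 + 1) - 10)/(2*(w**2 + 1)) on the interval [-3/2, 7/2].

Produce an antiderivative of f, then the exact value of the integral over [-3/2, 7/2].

Antiderivative: F(w) = -125*w**10/4 + 125*w**9/2 - 125*w**8*log(w**2 + 1)/4 - 875*w**8/4 + 125*w**7*log(w**2 + 1)/2 + 625*w**7/2 - 125*w**6*log(w**2 + 1)/2 - 1125*w**6/4 + 125*w**4*log(w**2 + 1)/4 + 625*w**4/4; value = -56686875/8 - 421675625*log(53/4)/1024 + 2480625*log(13/4)/1024

Since d/dw undoes antidifferentiation here, F'(w) = f(w) is required of F(w).
F(w) = -125*w**10/4 + 125*w**9/2 - 125*w**8*log(w**2 + 1)/4 - 875*w**8/4 + 125*w**7*log(w**2 + 1)/2 + 625*w**7/2 - 125*w**6*log(w**2 + 1)/2 - 1125*w**6/4 + 125*w**4*log(w**2 + 1)/4 + 625*w**4/4 is an antiderivative of f.
Check: d/dw[-125*w**10/4 + 125*w**9/2 - 125*w**8*log(w**2 + 1)/4 - 875*w**8/4 + 125*w**7*log(w**2 + 1)/2 + 625*w**7/2 - 125*w**6*log(w**2 + 1)/2 - 1125*w**6/4 + 125*w**4*log(w**2 + 1)/4 + 625*w**4/4] = (-625*w**11 + 1125*w**10 - 500*w**9*log(w**2 + 1) - 4250*w**9 + 875*w**8*log(w**2 + 1) + 5750*w**8 - 1250*w**7*log(w**2 + 1) - 7125*w**7 + 875*w**6*log(w**2 + 1) + 4375*w**6 - 500*w**5*log(w**2 + 1) - 2000*w**5 + 250*w**3*log(w**2 + 1) + 1250*w**3)/(2*w**2 + 2), which equals f(w).
F(7/2) = -29095618125/4096 - 421675625*log(53/4)/1024; F(-3/2) = -71938125/4096 - 2480625*log(13/4)/1024.
Integral = F(7/2) - F(-3/2) = -56686875/8 - 421675625*log(53/4)/1024 + 2480625*log(13/4)/1024.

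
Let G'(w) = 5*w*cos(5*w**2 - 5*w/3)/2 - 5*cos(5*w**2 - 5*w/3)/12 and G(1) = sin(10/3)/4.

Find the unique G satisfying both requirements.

The substitution u = 5*w**2 - 5*w/3 works: G'(w) is exactly (dG/du)*(du/dw) for that inner function.
A general antiderivative is sin(5*w**2 - 5*w/3)/4 + C.
The condition gives C = sin(10/3)/4 - (sin(10/3)/4) = 0.
So G(w) = sin(5*w**2 - 5*w/3)/4.
Check: d/dw[sin(5*w**2 - 5*w/3)/4] = 5*w*cos(5*w**2 - 5*w/3)/2 - 5*cos(5*w**2 - 5*w/3)/12 = G'(w).

G(w) = sin(5*w**2 - 5*w/3)/4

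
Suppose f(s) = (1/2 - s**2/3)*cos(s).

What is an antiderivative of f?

An antiderivative is F(s) = -s**2*sin(s)/3 - 2*s*cos(s)/3 + 7*sin(s)/6.

A first test for any F(s): its s-derivative must equal f(s) identically.
Check: d/ds[-s**2*sin(s)/3 - 2*s*cos(s)/3 + 7*sin(s)/6] = -s**2*cos(s)/3 + cos(s)/2, which equals f(s).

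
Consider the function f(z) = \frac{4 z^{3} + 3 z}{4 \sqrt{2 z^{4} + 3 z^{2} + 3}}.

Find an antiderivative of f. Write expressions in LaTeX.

An antiderivative is F(z) = \frac{\sqrt{2 z^{4} + 3 z^{2} + 3}}{4}.

The substitution u = 2 z^{4} + 3 z^{2} + 3 works: f is exactly (dF/du)*(du/dz) for that inner function.
Check: d/dz[\frac{\sqrt{2 z^{4} + 3 z^{2} + 3}}{4}] = \frac{4 z^{3} + 3 z}{4 \sqrt{2 z^{4} + 3 z^{2} + 3}} = f(z).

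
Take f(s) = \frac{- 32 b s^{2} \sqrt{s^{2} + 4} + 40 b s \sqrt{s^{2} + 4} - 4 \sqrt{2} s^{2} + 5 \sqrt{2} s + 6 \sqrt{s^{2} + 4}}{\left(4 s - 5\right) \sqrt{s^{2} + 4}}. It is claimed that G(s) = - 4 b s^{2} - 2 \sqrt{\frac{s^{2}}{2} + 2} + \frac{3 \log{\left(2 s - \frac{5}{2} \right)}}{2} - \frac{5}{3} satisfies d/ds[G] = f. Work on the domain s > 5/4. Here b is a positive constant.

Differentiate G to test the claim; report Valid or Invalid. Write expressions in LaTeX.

d/ds[G] = \frac{- 32 b s^{2} \sqrt{s^{2} + 4} + 40 b s \sqrt{s^{2} + 4} - 4 \sqrt{2} s^{2} + 5 \sqrt{2} s + 6 \sqrt{s^{2} + 4}}{4 s \sqrt{s^{2} + 4} - 5 \sqrt{s^{2} + 4}}
This equals f(s) exactly, so the claim holds.

Valid. The derivative of G reproduces f.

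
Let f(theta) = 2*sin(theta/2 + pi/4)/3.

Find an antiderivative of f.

Recover f(theta) by differentiating a candidate F(theta); any mismatch rules it out.
Check: d/dtheta[-4*cos(theta/2 + pi/4)/3] = 2*sin(theta/2 + pi/4)/3 = f(theta).

An antiderivative is F(theta) = -4*cos(theta/2 + pi/4)/3.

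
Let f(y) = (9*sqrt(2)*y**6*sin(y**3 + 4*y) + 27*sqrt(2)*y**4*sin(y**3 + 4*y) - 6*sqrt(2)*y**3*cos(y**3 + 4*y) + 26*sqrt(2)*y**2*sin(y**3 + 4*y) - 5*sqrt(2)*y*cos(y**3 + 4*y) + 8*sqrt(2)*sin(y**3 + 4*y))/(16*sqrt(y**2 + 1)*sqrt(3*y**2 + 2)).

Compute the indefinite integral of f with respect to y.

F(y) = -sqrt(y**2 + 1)*sqrt(3*y**2/2 + 1)*cos(y**3 + 4*y)/8 + C

Recover f(y) by differentiating a candidate F(y); any mismatch rules it out.
Check: d/dy[-sqrt(y**2 + 1)*sqrt(3*y**2/2 + 1)*cos(y**3 + 4*y)/8] = (9*sqrt(2)*y**6*sin(y**3 + 4*y) + 27*sqrt(2)*y**4*sin(y**3 + 4*y) - 6*sqrt(2)*y**3*cos(y**3 + 4*y) + 26*sqrt(2)*y**2*sin(y**3 + 4*y) - 5*sqrt(2)*y*cos(y**3 + 4*y) + 8*sqrt(2)*sin(y**3 + 4*y))/(16*sqrt(y**2 + 1)*sqrt(3*y**2 + 2)) = f(y).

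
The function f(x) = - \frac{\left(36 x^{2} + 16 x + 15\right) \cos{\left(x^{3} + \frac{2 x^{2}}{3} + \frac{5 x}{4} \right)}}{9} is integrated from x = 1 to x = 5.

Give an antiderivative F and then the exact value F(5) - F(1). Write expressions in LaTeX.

Antiderivative: F(x) = - \frac{4 \sin{\left(x^{3} + \frac{2 x^{2}}{3} + \frac{5 x}{4} \right)}}{3}; value = \frac{4 \sin{\left(\frac{35}{12} \right)}}{3} - \frac{4 \sin{\left(\frac{1775}{12} \right)}}{3}

f matches the chain-rule pattern g'(h)*h' with inner function h(x) = x^{3} + \frac{2 x^{2}}{3} + \frac{5 x}{4}; substituting u = h(x) collapses the integral.
F(x) = - \frac{4 \sin{\left(x^{3} + \frac{2 x^{2}}{3} + \frac{5 x}{4} \right)}}{3} is an antiderivative of f.
Check: d/dx[- \frac{4 \sin{\left(x^{3} + \frac{2 x^{2}}{3} + \frac{5 x}{4} \right)}}{3}] = - 4 x^{2} \cos{\left(x^{3} + \frac{2 x^{2}}{3} + \frac{5 x}{4} \right)} - \frac{16 x \cos{\left(x^{3} + \frac{2 x^{2}}{3} + \frac{5 x}{4} \right)}}{9} - \frac{5 \cos{\left(x^{3} + \frac{2 x^{2}}{3} + \frac{5 x}{4} \right)}}{3}, which equals f(x).
F(5) = - \frac{4 \sin{\left(\frac{1775}{12} \right)}}{3}; F(1) = - \frac{4 \sin{\left(\frac{35}{12} \right)}}{3}.
Integral = F(5) - F(1) = \frac{4 \sin{\left(\frac{35}{12} \right)}}{3} - \frac{4 \sin{\left(\frac{1775}{12} \right)}}{3}.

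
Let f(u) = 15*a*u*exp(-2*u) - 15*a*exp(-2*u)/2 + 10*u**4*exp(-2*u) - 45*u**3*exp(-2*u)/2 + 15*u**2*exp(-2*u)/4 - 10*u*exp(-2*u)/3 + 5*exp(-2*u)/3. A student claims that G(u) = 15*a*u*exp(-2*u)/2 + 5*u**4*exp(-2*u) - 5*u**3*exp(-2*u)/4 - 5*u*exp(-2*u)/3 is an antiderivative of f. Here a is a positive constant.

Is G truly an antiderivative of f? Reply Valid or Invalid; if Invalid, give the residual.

Invalid: d/du[G] - f = (-180*a*u + 90*a - 120*u**4 + 270*u**3 - 45*u**2 + 40*u - 20)*exp(-2*u)/6, which is not 0.

d/du[G] = (-180*a*u + 90*a - 120*u**4 + 270*u**3 - 45*u**2 + 40*u - 20)*exp(-2*u)/12
d/du[G] - f(u) = (-180*a*u + 90*a - 120*u**4 + 270*u**3 - 45*u**2 + 40*u - 20)*exp(-2*u)/6 != 0.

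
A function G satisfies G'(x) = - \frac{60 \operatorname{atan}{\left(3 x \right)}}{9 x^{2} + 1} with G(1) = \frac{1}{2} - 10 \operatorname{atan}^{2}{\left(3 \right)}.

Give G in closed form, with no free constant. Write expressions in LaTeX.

G'(x) matches the chain-rule pattern g'(h)*h' with inner function h(x) = \operatorname{atan}{\left(3 x \right)}; substituting u = h(x) collapses the integral.
A general antiderivative is - 10 \operatorname{atan}^{2}{\left(3 x \right)} + C.
The condition gives C = \frac{1}{2} - 10 \operatorname{atan}^{2}{\left(3 \right)} - (- 10 \operatorname{atan}^{2}{\left(3 \right)}) = \frac{1}{2}.
So G(x) = \frac{1}{2} - 10 \operatorname{atan}^{2}{\left(3 x \right)}.
Check: d/dx[\frac{1}{2} - 10 \operatorname{atan}^{2}{\left(3 x \right)}] = - \frac{60 \operatorname{atan}{\left(3 x \right)}}{9 x^{2} + 1} = G'(x).

G(x) = \frac{1}{2} - 10 \operatorname{atan}^{2}{\left(3 x \right)}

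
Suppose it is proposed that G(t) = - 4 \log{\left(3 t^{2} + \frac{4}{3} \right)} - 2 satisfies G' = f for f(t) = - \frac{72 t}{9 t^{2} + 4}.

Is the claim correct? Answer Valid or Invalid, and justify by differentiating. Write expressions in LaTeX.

d/dt[G] = - \frac{72 t}{9 t^{2} + 4}
This equals f(t) exactly, so the claim holds.

Valid - differentiating G returns exactly f.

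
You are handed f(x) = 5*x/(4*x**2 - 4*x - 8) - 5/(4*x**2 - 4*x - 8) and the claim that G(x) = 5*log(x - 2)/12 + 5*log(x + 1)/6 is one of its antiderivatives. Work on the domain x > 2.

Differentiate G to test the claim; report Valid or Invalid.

d/dx[G] = (5*x - 5)/(4*x**2 - 4*x - 8)
This equals f(x) exactly, so the claim holds.

Valid: G'(x) = f(x).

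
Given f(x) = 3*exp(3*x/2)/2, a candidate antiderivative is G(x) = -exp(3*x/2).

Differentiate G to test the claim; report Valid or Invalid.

d/dx[G] = -3*exp(3*x/2)/2
d/dx[G] - f(x) = -3*exp(3*x/2) != 0.

Invalid: d/dx[G] - f = -3*exp(3*x/2), which is not 0.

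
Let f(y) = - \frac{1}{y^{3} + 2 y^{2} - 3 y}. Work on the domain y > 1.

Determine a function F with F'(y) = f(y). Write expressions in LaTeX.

Factor the denominator (y \left(y - 1\right) \left(y + 3\right)) and decompose: f = - \frac{1}{12 \left(y + 3\right)} - \frac{1}{4 \left(y - 1\right)} + \frac{1}{3 y}; each piece integrates to a log, atan, or power term.
Check: d/dy[\frac{\log{\left(y \right)}}{3} - \frac{\log{\left(y - 1 \right)}}{4} - \frac{\log{\left(y + 3 \right)}}{12}] = - \frac{1}{y^{3} + 2 y^{2} - 3 y} = f(y).

An antiderivative is F(y) = \frac{\log{\left(y \right)}}{3} - \frac{\log{\left(y - 1 \right)}}{4} - \frac{\log{\left(y + 3 \right)}}{12}.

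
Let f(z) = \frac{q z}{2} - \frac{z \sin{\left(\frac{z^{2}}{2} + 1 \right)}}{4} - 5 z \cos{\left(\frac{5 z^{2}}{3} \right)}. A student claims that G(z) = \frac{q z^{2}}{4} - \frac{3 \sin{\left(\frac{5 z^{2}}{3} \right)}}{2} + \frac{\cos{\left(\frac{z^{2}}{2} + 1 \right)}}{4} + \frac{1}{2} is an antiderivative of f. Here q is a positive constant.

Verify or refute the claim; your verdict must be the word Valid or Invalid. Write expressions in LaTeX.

d/dz[G] = \frac{q z}{2} - \frac{z \sin{\left(\frac{z^{2}}{2} + 1 \right)}}{4} - 5 z \cos{\left(\frac{5 z^{2}}{3} \right)}
This equals f(z) exactly, so the claim holds.

Valid: G'(z) = f(z).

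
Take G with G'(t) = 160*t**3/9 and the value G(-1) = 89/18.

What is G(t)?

For G(t) to be correct, d/dt[G] must agree with the stated G'(t) identically.
A general antiderivative is 40*t**4/9 + C.
The condition gives C = 89/18 - (40/9) = 1/2.
So G(t) = (80*t**4 + 9)/18.
Check: d/dt[(80*t**4 + 9)/18] = 160*t**3/9 = G'(t).

G(t) = (80*t**4 + 9)/18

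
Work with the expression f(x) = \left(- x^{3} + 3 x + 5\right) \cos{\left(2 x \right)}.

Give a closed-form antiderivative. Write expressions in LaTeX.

Whatever form F(x) takes, F'(x) = f(x) is non-negotiable.
Check: d/dx[- \frac{4 x^{3} \sin{\left(2 x \right)} + 6 x^{2} \cos{\left(2 x \right)} - 18 x \sin{\left(2 x \right)} - 20 \sin{\left(2 x \right)} - 9 \cos{\left(2 x \right)}}{8}] = - x^{3} \cos{\left(2 x \right)} + 3 x \cos{\left(2 x \right)} + 5 \cos{\left(2 x \right)}, which equals f(x).

An antiderivative is F(x) = - \frac{4 x^{3} \sin{\left(2 x \right)} + 6 x^{2} \cos{\left(2 x \right)} - 18 x \sin{\left(2 x \right)} - 20 \sin{\left(2 x \right)} - 9 \cos{\left(2 x \right)}}{8}.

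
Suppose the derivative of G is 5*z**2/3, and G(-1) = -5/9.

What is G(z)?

Differentiate the proposed G(z) back; it has to land on the given G'(z).
A general antiderivative is 5*z**3/9 + C.
The condition gives C = -5/9 - (-5/9) = 0.
So G(z) = 5*z**3/9.
Check: d/dz[5*z**3/9] = 5*z**2/3 = G'(z).

G(z) = 5*z**3/9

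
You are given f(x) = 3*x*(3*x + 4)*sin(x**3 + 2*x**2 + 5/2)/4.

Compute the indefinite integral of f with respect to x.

f matches the chain-rule pattern g'(h)*h' with inner function h(x) = x**3 + 2*x**2 + 5/2; substituting u = h(x) collapses the integral.
Check: d/dx[-3*cos(x**3 + 2*x**2 + 5/2)/4] = 9*x**2*sin(x**3 + 2*x**2 + 5/2)/4 + 3*x*sin(x**3 + 2*x**2 + 5/2), which equals f(x).

F(x) = -3*cos(x**3 + 2*x**2 + 5/2)/4 + C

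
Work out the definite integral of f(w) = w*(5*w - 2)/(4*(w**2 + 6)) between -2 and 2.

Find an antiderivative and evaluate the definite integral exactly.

Since d/dw undoes antidifferentiation here, F'(w) = f(w) is required of F(w).
F(w) = (5*w - log(w**2 + 6) - 5*sqrt(6)*atan(sqrt(6)*w/6))/4 is an antiderivative of f.
Check: d/dw[(5*w - log(w**2 + 6) - 5*sqrt(6)*atan(sqrt(6)*w/6))/4] = (5*w**2 - 2*w)/(4*w**2 + 24), which equals f(w).
F(2) = -5*sqrt(6)*atan(sqrt(6)/3)/4 - log(10)/4 + 5/2; F(-2) = -5/2 - log(10)/4 + 5*sqrt(6)*atan(sqrt(6)/3)/4.
Integral = F(2) - F(-2) = -5*sqrt(6)*atan(sqrt(6)/3)/2 + 5.

Antiderivative: F(w) = (5*w - log(w**2 + 6) - 5*sqrt(6)*atan(sqrt(6)*w/6))/4; value = -5*sqrt(6)*atan(sqrt(6)/3)/2 + 5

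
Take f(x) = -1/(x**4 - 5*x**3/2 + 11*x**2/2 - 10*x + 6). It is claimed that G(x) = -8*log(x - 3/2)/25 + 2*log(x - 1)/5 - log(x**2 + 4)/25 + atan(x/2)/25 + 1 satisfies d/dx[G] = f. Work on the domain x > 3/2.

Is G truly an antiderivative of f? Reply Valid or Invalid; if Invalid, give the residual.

d/dx[G] = -2/(2*x**4 - 5*x**3 + 11*x**2 - 20*x + 12)
This equals f(x) exactly, so the claim holds.

Valid. The derivative of G reproduces f.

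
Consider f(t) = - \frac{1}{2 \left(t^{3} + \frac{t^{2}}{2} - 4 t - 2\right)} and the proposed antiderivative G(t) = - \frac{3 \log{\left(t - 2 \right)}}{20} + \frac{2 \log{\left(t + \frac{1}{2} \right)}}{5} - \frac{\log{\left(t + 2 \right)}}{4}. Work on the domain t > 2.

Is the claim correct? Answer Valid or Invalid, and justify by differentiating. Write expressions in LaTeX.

Invalid: d/dt[G] - f = - \frac{2}{2 t^{3} + t^{2} - 8 t - 4}, which is not 0.

d/dt[G] = - \frac{3}{2 t^{3} + t^{2} - 8 t - 4}
d/dt[G] - f(t) = - \frac{2}{2 t^{3} + t^{2} - 8 t - 4} != 0.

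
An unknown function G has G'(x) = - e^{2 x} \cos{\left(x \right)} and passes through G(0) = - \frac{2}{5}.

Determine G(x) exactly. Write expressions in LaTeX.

G(x) = - \frac{e^{2 x} \sin{\left(x \right)}}{5} - \frac{2 e^{2 x} \cos{\left(x \right)}}{5}

Any candidate G(x) must reproduce the stated G'(x) exactly.
A general antiderivative is - \frac{e^{2 x} \sin{\left(x \right)}}{5} - \frac{2 e^{2 x} \cos{\left(x \right)}}{5} + C.
The condition gives C = - \frac{2}{5} - (- \frac{2}{5}) = 0.
So G(x) = - \frac{e^{2 x} \sin{\left(x \right)}}{5} - \frac{2 e^{2 x} \cos{\left(x \right)}}{5}.
Check: d/dx[- \frac{e^{2 x} \sin{\left(x \right)}}{5} - \frac{2 e^{2 x} \cos{\left(x \right)}}{5}] = - e^{2 x} \cos{\left(x \right)} = G'(x).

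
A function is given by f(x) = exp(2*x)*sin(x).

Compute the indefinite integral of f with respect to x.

A first test for any F(x): its x-derivative must equal f(x) identically.
Check: d/dx[-(-2*sin(x) + cos(x))*exp(2*x)/5] = exp(2*x)*sin(x) = f(x).

F(x) = -(-2*sin(x) + cos(x))*exp(2*x)/5 + C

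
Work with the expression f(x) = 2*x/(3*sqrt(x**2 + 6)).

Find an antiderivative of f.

An antiderivative is F(x) = 2*sqrt(x**2 + 6)/3.

The substitution u = x**2 + 6 works: f is exactly (dF/du)*(du/dx) for that inner function.
Check: d/dx[2*sqrt(x**2 + 6)/3] = 2*x/(3*sqrt(x**2 + 6)) = f(x).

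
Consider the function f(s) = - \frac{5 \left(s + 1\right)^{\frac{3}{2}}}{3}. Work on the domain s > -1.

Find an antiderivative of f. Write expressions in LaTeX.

An antiderivative is F(s) = - \frac{2 s^{2} \sqrt{s + 1}}{3} - \frac{4 s \sqrt{s + 1}}{3} - \frac{2 \sqrt{s + 1}}{3}.

Recover f(s) by differentiating a candidate F(s); any mismatch rules it out.
Check: d/ds[- \frac{2 s^{2} \sqrt{s + 1}}{3} - \frac{4 s \sqrt{s + 1}}{3} - \frac{2 \sqrt{s + 1}}{3}] = \frac{- 5 s^{2} - 10 s - 5}{3 \sqrt{s + 1}}, which equals f(s).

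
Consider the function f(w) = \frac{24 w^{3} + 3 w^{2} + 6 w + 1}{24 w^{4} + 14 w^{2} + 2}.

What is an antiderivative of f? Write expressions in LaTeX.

A candidate is checked by its d/dw: the result must match f(w).
Check: d/dw[\frac{2 \log{\left(3 w^{2} + 1 \right)} + \operatorname{atan}{\left(2 w \right)}}{4}] = \frac{24 w^{3} + 3 w^{2} + 6 w + 1}{24 w^{4} + 14 w^{2} + 2} = f(w).

An antiderivative is F(w) = \frac{2 \log{\left(3 w^{2} + 1 \right)} + \operatorname{atan}{\left(2 w \right)}}{4}.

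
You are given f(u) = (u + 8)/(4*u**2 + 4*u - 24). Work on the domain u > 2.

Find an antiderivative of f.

The denominator factors as 4*(u - 2)*(u + 3); partial fractions split f into directly integrable pieces: -1/(4*(u + 3)) + 1/(2*(u - 2)).
Check: d/du[(2*log(u - 2) - log(u + 3))/4] = (u + 8)/(4*u**2 + 4*u - 24) = f(u).

An antiderivative is F(u) = (2*log(u - 2) - log(u + 3))/4.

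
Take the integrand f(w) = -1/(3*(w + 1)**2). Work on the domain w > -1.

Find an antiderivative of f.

A first test for any F(w): its w-derivative must equal f(w) identically.
Check: d/dw[1/(3*(w + 1))] = -1/(3*w**2 + 6*w + 3), which equals f(w).

An antiderivative is F(w) = 1/(3*(w + 1)).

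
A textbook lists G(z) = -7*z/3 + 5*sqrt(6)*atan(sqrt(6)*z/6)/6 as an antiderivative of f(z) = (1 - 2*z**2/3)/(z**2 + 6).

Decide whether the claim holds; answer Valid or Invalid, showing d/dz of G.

Invalid: d/dz[G] - f = -5/3, which is not 0.

d/dz[G] = (-7*z**2 - 27)/(3*z**2 + 18)
d/dz[G] - f(z) = -5/3 != 0.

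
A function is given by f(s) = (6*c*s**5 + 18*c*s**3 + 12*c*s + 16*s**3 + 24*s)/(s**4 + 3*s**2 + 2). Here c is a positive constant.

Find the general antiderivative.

Since d/ds undoes antidifferentiation here, F'(s) = f(s) is required of F(s).
Check: d/ds[3*c*s**2 + 4*log(s**4/3 + s**2 + 2/3)] = (6*c*s**5 + 18*c*s**3 + 12*c*s + 16*s**3 + 24*s)/(s**4 + 3*s**2 + 2) = f(s).

F(s) = 3*c*s**2 + 4*log(s**4/3 + s**2 + 2/3) + C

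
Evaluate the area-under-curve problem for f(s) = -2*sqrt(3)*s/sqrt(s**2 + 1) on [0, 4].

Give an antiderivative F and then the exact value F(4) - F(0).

Antiderivative: F(s) = -2*sqrt(3*s**2 + 3); value = -2*sqrt(51) + 2*sqrt(3)

The substitution u = 3*s**2 + 3 works: f is exactly (dF/du)*(du/ds) for that inner function.
F(s) = -2*sqrt(3*s**2 + 3) is an antiderivative of f.
Check: d/ds[-2*sqrt(3*s**2 + 3)] = -2*sqrt(3)*s/sqrt(s**2 + 1) = f(s).
F(4) = -2*sqrt(51); F(0) = -2*sqrt(3).
Integral = F(4) - F(0) = -2*sqrt(51) + 2*sqrt(3).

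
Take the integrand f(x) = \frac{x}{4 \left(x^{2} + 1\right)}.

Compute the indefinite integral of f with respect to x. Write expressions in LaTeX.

The substitution u = x^{2} + 1 works: f is exactly (dF/du)*(du/dx) for that inner function.
Check: d/dx[\frac{\log{\left(x^{2} + 1 \right)}}{8}] = \frac{x}{4 x^{2} + 4}, which equals f(x).

F(x) = \frac{\log{\left(x^{2} + 1 \right)}}{8} + C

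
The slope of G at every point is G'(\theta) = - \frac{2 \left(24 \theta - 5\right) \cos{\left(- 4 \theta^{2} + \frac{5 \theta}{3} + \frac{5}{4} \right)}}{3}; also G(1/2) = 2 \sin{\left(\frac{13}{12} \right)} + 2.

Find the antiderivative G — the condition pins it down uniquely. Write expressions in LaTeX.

G(\theta) = 2 \left(\sin{\left(- 4 \theta^{2} + \frac{5 \theta}{3} + \frac{5}{4} \right)} + 1\right)

The substitution u = - 4 \theta^{2} + \frac{5 \theta}{3} + \frac{5}{4} works: G'(\theta) is exactly (dG/du)*(du/d\theta) for that inner function.
A general antiderivative is 2 \sin{\left(- 4 \theta^{2} + \frac{5 \theta}{3} + \frac{5}{4} \right)} + C.
The condition gives C = 2 \sin{\left(\frac{13}{12} \right)} + 2 - (2 \sin{\left(\frac{13}{12} \right)}) = 2.
So G(\theta) = 2 \left(\sin{\left(- 4 \theta^{2} + \frac{5 \theta}{3} + \frac{5}{4} \right)} + 1\right).
Check: d/d\theta[2 \left(\sin{\left(- 4 \theta^{2} + \frac{5 \theta}{3} + \frac{5}{4} \right)} + 1\right)] = - 16 \theta \cos{\left(- 4 \theta^{2} + \frac{5 \theta}{3} + \frac{5}{4} \right)} + \frac{10 \cos{\left(- 4 \theta^{2} + \frac{5 \theta}{3} + \frac{5}{4} \right)}}{3}, which equals G'(\theta).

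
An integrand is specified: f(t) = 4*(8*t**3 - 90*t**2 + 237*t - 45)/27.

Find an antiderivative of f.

f matches the chain-rule pattern g'(h)*h' with inner function h(t) = 2*t**2/3 - 5*t + 1; substituting u = h(t) collapses the integral.
Check: d/dt[2*(2*t**2 - 15*t + 3)**2/27] = 32*t**3/27 - 40*t**2/3 + 316*t/9 - 20/3, which equals f(t).

An antiderivative is F(t) = 2*(2*t**2 - 15*t + 3)**2/27.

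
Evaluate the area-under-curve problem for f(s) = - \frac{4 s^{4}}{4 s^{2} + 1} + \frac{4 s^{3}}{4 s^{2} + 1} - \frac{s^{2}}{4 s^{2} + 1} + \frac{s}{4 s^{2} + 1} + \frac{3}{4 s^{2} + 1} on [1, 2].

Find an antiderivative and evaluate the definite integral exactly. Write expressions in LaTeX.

Antiderivative: F(s) = - \frac{s^{3}}{3} + \frac{s^{2}}{2} + \frac{3 \operatorname{atan}{\left(2 s \right)}}{2}; value = - \frac{3 \operatorname{atan}{\left(2 \right)}}{2} - \frac{5}{6} + \frac{3 \operatorname{atan}{\left(4 \right)}}{2}

Integrate term by term and add the pieces.
F(s) = - \frac{s^{3}}{3} + \frac{s^{2}}{2} + \frac{3 \operatorname{atan}{\left(2 s \right)}}{2} is an antiderivative of f.
Check: d/ds[- \frac{s^{3}}{3} + \frac{s^{2}}{2} + \frac{3 \operatorname{atan}{\left(2 s \right)}}{2}] = \frac{- 4 s^{4} + 4 s^{3} - s^{2} + s + 3}{4 s^{2} + 1}, which equals f(s).
F(2) = - \frac{2}{3} + \frac{3 \operatorname{atan}{\left(4 \right)}}{2}; F(1) = \frac{1}{6} + \frac{3 \operatorname{atan}{\left(2 \right)}}{2}.
Integral = F(2) - F(1) = - \frac{3 \operatorname{atan}{\left(2 \right)}}{2} - \frac{5}{6} + \frac{3 \operatorname{atan}{\left(4 \right)}}{2}.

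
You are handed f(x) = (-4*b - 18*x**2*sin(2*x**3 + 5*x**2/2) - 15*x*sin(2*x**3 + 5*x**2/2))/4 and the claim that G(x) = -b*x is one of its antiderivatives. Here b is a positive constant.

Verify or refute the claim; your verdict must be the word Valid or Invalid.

Invalid: d/dx[G] - f = 9*x**2*sin(2*x**3 + 5*x**2/2)/2 + 15*x*sin(2*x**3 + 5*x**2/2)/4, which is not 0.

d/dx[G] = -b
d/dx[G] - f(x) = 9*x**2*sin(2*x**3 + 5*x**2/2)/2 + 15*x*sin(2*x**3 + 5*x**2/2)/4 != 0.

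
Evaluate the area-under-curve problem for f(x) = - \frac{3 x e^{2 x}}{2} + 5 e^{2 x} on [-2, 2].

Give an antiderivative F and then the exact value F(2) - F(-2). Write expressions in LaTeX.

Antiderivative: F(x) = - \frac{3 x e^{2 x}}{4} + \frac{23 e^{2 x}}{8}; value = - \frac{35}{8 e^{4}} + \frac{11 e^{4}}{8}

f has the shape u'v + uv' for u = \frac{23}{8} - \frac{3 x}{4} and v = e^{2 x} — it is the derivative of the product u*v.
F(x) = - \frac{3 x e^{2 x}}{4} + \frac{23 e^{2 x}}{8} is an antiderivative of f.
Check: d/dx[- \frac{3 x e^{2 x}}{4} + \frac{23 e^{2 x}}{8}] = - \frac{3 x e^{2 x}}{2} + 5 e^{2 x} = f(x).
F(2) = \frac{11 e^{4}}{8}; F(-2) = \frac{35}{8 e^{4}}.
Integral = F(2) - F(-2) = - \frac{35}{8 e^{4}} + \frac{11 e^{4}}{8}.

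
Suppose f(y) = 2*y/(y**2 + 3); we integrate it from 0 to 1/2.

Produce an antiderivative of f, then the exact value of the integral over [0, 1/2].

Antiderivative: F(y) = log(y**2 + 3); value = -log(3) + log(13/4)

The substitution u = y**2 + 3 works: f is exactly (dF/du)*(du/dy) for that inner function.
F(y) = log(y**2 + 3) is an antiderivative of f.
Check: d/dy[log(y**2 + 3)] = 2*y/(y**2 + 3) = f(y).
F(1/2) = log(13/4); F(0) = log(3).
Integral = F(1/2) - F(0) = -log(3) + log(13/4).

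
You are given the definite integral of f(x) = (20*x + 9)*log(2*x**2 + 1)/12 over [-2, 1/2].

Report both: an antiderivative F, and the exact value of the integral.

Since d/dx undoes antidifferentiation here, F'(x) = f(x) is required of F(x).
F(x) = -5*x**2/6 - 3*x/2 + (5*x**2/6 + 3*x/4)*log(2*x**2 + 1) + 5*log(x**2 + 1/2)/12 + 3*sqrt(2)*atan(sqrt(2)*x)/4 is an antiderivative of f.
Check: d/dx[-5*x**2/6 - 3*x/2 + (5*x**2/6 + 3*x/4)*log(2*x**2 + 1) + 5*log(x**2 + 1/2)/12 + 3*sqrt(2)*atan(sqrt(2)*x)/4] = 5*x*log(2*x**2 + 1)/3 + 3*log(2*x**2 + 1)/4, which equals f(x).
F(1/2) = -23/24 + 5*log(3/4)/12 + 7*log(3/2)/12 + 3*sqrt(2)*atan(sqrt(2)/2)/4; F(-2) = -3*sqrt(2)*atan(2*sqrt(2))/4 - 1/3 + 5*log(9/2)/12 + 11*log(9)/6.
Integral = F(1/2) - F(-2) = -11*log(9)/6 - 5*log(9/2)/12 - 5/8 + 5*log(3/4)/12 + 7*log(3/2)/12 + 3*sqrt(2)*atan(sqrt(2)/2)/4 + 3*sqrt(2)*atan(2*sqrt(2))/4.

Antiderivative: F(x) = -5*x**2/6 - 3*x/2 + (5*x**2/6 + 3*x/4)*log(2*x**2 + 1) + 5*log(x**2 + 1/2)/12 + 3*sqrt(2)*atan(sqrt(2)*x)/4; value = -11*log(9)/6 - 5*log(9/2)/12 - 5/8 + 5*log(3/4)/12 + 7*log(3/2)/12 + 3*sqrt(2)*atan(sqrt(2)/2)/4 + 3*sqrt(2)*atan(2*sqrt(2))/4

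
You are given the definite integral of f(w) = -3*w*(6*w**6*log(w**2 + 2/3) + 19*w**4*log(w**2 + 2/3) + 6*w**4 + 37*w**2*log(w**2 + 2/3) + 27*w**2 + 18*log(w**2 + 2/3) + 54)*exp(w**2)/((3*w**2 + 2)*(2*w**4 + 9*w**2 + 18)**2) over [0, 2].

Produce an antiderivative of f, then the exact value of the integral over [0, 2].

Antiderivative: F(w) = -exp(w**2)*log(w**2 + 2/3)/(4*(w**4/3 + 3*w**2/2 + 3)); value = -3*exp(4)*log(14/3)/172 + log(2/3)/12

A first test for any F(w): its w-derivative must equal f(w) identically.
F(w) = -exp(w**2)*log(w**2 + 2/3)/(4*(w**4/3 + 3*w**2/2 + 3)) is an antiderivative of f.
Check: d/dw[-exp(w**2)*log(w**2 + 2/3)/(4*(w**4/3 + 3*w**2/2 + 3))] = (-18*w**7*exp(w**2)*log(w**2 + 2/3) - 57*w**5*exp(w**2)*log(w**2 + 2/3) - 18*w**5*exp(w**2) - 111*w**3*exp(w**2)*log(w**2 + 2/3) - 81*w**3*exp(w**2) - 54*w*exp(w**2)*log(w**2 + 2/3) - 162*w*exp(w**2))/(12*w**10 + 116*w**8 + 531*w**6 + 1278*w**4 + 1620*w**2 + 648), which equals f(w).
F(2) = -3*exp(4)*log(14/3)/172; F(0) = -log(2/3)/12.
Integral = F(2) - F(0) = -3*exp(4)*log(14/3)/172 + log(2/3)/12.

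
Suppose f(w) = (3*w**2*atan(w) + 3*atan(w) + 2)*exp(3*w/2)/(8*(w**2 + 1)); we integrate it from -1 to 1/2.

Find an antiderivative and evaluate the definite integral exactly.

Recognize the product-rule pattern: f = u'v + uv' with u = atan(w)/4, v = exp(3*w/2), so integration by parts undoes it.
F(w) = exp(3*w/2)*atan(w)/4 is an antiderivative of f.
Check: d/dw[exp(3*w/2)*atan(w)/4] = (3*w**2*exp(3*w/2)*atan(w) + 3*exp(3*w/2)*atan(w) + 2*exp(3*w/2))/(8*w**2 + 8), which equals f(w).
F(1/2) = exp(3/4)*atan(1/2)/4; F(-1) = -pi*exp(-3/2)/16.
Integral = F(1/2) - F(-1) = pi*exp(-3/2)/16 + exp(3/4)*atan(1/2)/4.

Antiderivative: F(w) = exp(3*w/2)*atan(w)/4; value = pi*exp(-3/2)/16 + exp(3/4)*atan(1/2)/4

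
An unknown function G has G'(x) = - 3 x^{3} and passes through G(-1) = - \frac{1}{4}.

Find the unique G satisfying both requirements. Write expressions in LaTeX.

G(x) = - \frac{3 x^{4} - 2}{4}

A first test for any G(x): its x-derivative must equal the given G'(x).
A general antiderivative is - \frac{3 x^{4}}{4} + C.
The condition gives C = - \frac{1}{4} - (- \frac{3}{4}) = \frac{1}{2}.
So G(x) = - \frac{3 x^{4} - 2}{4}.
Check: d/dx[- \frac{3 x^{4} - 2}{4}] = - 3 x^{3} = G'(x).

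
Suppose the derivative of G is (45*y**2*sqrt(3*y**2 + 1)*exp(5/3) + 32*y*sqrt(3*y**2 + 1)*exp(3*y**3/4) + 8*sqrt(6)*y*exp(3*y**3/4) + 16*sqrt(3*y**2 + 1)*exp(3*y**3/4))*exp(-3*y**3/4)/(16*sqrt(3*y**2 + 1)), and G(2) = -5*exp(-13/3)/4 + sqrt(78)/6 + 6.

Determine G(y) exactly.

G(y) = (12*y**2 + 12*y + 2*sqrt(6)*sqrt(3*y**2 + 1) - 15*exp(5/3)*exp(-3*y**3/4))/12

A first test for any G(y): its y-derivative must equal the given G'(y).
A general antiderivative is y**2 + y + sqrt(2*y**2 + 2/3)/2 - 5*exp(5/3 - 3*y**3/4)/4 + C.
The condition gives C = -5*exp(-13/3)/4 + sqrt(78)/6 + 6 - (-5*exp(-13/3)/4 + sqrt(78)/6 + 6) = 0.
So G(y) = (12*y**2 + 12*y + 2*sqrt(6)*sqrt(3*y**2 + 1) - 15*exp(5/3)*exp(-3*y**3/4))/12.
Check: d/dy[(12*y**2 + 12*y + 2*sqrt(6)*sqrt(3*y**2 + 1) - 15*exp(5/3)*exp(-3*y**3/4))/12] = (45*y**2*sqrt(3*y**2 + 1)*exp(5/3) + 32*y*sqrt(3*y**2 + 1)*exp(3*y**3/4) + 8*sqrt(6)*y*exp(3*y**3/4) + 16*sqrt(3*y**2 + 1)*exp(3*y**3/4))*exp(-3*y**3/4)/(16*sqrt(3*y**2 + 1)) = G'(y).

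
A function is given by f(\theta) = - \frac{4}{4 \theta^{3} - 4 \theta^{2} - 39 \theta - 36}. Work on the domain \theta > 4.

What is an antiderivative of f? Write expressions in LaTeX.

An antiderivative is F(\theta) = - \frac{4 \log{\left(\theta - 4 \right)}}{121} + \frac{4 \log{\left(\theta + \frac{3}{2} \right)}}{121} - \frac{4}{22 \theta + 33}.

The denominator factors as \left(\theta - 4\right) \left(2 \theta + 3\right)^{2}; partial fractions split f into directly integrable pieces: \frac{8}{121 \left(2 \theta + 3\right)} + \frac{8}{11 \left(2 \theta + 3\right)^{2}} - \frac{4}{121 \left(\theta - 4\right)}.
Check: d/d\theta[- \frac{4 \log{\left(\theta - 4 \right)}}{121} + \frac{4 \log{\left(\theta + \frac{3}{2} \right)}}{121} - \frac{4}{22 \theta + 33}] = - \frac{4}{4 \theta^{3} - 4 \theta^{2} - 39 \theta - 36} = f(\theta).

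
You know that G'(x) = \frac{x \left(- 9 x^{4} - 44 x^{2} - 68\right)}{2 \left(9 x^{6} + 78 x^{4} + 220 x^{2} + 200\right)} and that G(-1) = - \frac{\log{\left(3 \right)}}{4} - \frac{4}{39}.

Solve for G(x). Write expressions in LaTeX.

G(x) = - \frac{\log{\left(x^{2} + 2 \right)}}{4} - \frac{2}{\frac{9 x^{2}}{2} + 15}

A first test for any G(x): its x-derivative must equal the given G'(x).
A general antiderivative is - \frac{\log{\left(x^{2} + 2 \right)}}{4} - \frac{2}{3 \left(\frac{3 x^{2}}{2} + 5\right)} + C.
The condition gives C = - \frac{\log{\left(3 \right)}}{4} - \frac{4}{39} - (- \frac{\log{\left(3 \right)}}{4} - \frac{4}{39}) = 0.
So G(x) = - \frac{\log{\left(x^{2} + 2 \right)}}{4} - \frac{2}{\frac{9 x^{2}}{2} + 15}.
Check: d/dx[- \frac{\log{\left(x^{2} + 2 \right)}}{4} - \frac{2}{\frac{9 x^{2}}{2} + 15}] = \frac{- 9 x^{5} - 44 x^{3} - 68 x}{18 x^{6} + 156 x^{4} + 440 x^{2} + 400}, which equals G'(x).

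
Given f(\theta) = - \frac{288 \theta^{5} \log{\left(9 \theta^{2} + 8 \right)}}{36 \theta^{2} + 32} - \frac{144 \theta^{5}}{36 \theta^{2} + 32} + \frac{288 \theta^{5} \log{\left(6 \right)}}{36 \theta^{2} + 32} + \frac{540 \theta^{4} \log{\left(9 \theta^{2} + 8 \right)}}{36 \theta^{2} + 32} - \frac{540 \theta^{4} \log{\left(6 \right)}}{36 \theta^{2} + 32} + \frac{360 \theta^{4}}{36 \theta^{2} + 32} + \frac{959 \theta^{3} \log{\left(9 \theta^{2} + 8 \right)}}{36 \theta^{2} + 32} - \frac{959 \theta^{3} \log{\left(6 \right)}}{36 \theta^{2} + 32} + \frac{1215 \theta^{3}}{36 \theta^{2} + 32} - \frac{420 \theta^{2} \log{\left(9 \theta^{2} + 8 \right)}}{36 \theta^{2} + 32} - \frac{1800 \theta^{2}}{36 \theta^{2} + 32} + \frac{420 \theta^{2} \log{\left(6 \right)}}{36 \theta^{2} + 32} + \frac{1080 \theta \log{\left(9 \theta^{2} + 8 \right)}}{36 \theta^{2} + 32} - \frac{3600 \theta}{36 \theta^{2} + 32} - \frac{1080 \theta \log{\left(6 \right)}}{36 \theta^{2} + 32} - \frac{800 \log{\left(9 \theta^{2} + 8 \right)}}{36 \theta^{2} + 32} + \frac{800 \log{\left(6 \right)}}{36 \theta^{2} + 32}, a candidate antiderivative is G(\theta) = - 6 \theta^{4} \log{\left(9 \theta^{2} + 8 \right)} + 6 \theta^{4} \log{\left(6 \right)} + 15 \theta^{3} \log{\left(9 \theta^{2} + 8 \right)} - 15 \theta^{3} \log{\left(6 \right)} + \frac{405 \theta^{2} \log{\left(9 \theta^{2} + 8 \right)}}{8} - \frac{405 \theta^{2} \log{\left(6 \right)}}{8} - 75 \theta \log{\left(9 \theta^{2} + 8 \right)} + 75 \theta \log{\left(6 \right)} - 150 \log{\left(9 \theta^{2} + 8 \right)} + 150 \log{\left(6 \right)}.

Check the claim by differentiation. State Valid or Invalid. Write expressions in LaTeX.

d/d\theta[G] = \frac{- 864 \theta^{5} \log{\left(9 \theta^{2} + 8 \right)} - 432 \theta^{5} + 864 \theta^{5} \log{\left(6 \right)} + 1620 \theta^{4} \log{\left(9 \theta^{2} + 8 \right)} - 1620 \theta^{4} \log{\left(6 \right)} + 1080 \theta^{4} + 2877 \theta^{3} \log{\left(9 \theta^{2} + 8 \right)} - 2877 \theta^{3} \log{\left(6 \right)} + 3645 \theta^{3} - 1260 \theta^{2} \log{\left(9 \theta^{2} + 8 \right)} - 5400 \theta^{2} + 1260 \theta^{2} \log{\left(6 \right)} + 3240 \theta \log{\left(9 \theta^{2} + 8 \right)} - 10800 \theta - 3240 \theta \log{\left(6 \right)} - 2400 \log{\left(9 \theta^{2} + 8 \right)} + 2400 \log{\left(6 \right)}}{36 \theta^{2} + 32}
d/d\theta[G] - f(\theta) = \frac{- 288 \theta^{5} \log{\left(9 \theta^{2} + 8 \right)} - 144 \theta^{5} + 288 \theta^{5} \log{\left(6 \right)} + 540 \theta^{4} \log{\left(9 \theta^{2} + 8 \right)} - 540 \theta^{4} \log{\left(6 \right)} + 360 \theta^{4} + 959 \theta^{3} \log{\left(9 \theta^{2} + 8 \right)} - 959 \theta^{3} \log{\left(6 \right)} + 1215 \theta^{3} - 420 \theta^{2} \log{\left(9 \theta^{2} + 8 \right)} - 1800 \theta^{2} + 420 \theta^{2} \log{\left(6 \right)} + 1080 \theta \log{\left(9 \theta^{2} + 8 \right)} - 3600 \theta - 1080 \theta \log{\left(6 \right)} - 800 \log{\left(9 \theta^{2} + 8 \right)} + 800 \log{\left(6 \right)}}{18 \theta^{2} + 16} != 0.

Invalid: d/d\theta[G] - f = \frac{- 288 \theta^{5} \log{\left(9 \theta^{2} + 8 \right)} - 144 \theta^{5} + 288 \theta^{5} \log{\left(6 \right)} + 540 \theta^{4} \log{\left(9 \theta^{2} + 8 \right)} - 540 \theta^{4} \log{\left(6 \right)} + 360 \theta^{4} + 959 \theta^{3} \log{\left(9 \theta^{2} + 8 \right)} - 959 \theta^{3} \log{\left(6 \right)} + 1215 \theta^{3} - 420 \theta^{2} \log{\left(9 \theta^{2} + 8 \right)} - 1800 \theta^{2} + 420 \theta^{2} \log{\left(6 \right)} + 1080 \theta \log{\left(9 \theta^{2} + 8 \right)} - 3600 \theta - 1080 \theta \log{\left(6 \right)} - 800 \log{\left(9 \theta^{2} + 8 \right)} + 800 \log{\left(6 \right)}}{18 \theta^{2} + 16}, which is not 0.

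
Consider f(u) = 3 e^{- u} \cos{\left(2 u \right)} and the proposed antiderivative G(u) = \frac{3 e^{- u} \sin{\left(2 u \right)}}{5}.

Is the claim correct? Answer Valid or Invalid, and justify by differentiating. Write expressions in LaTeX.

d/du[G] = \frac{\left(- 3 \sin{\left(2 u \right)} + 6 \cos{\left(2 u \right)}\right) e^{- u}}{5}
d/du[G] - f(u) = \frac{\left(- 3 \sin{\left(2 u \right)} - 9 \cos{\left(2 u \right)}\right) e^{- u}}{5} != 0.

Invalid: d/du[G] - f = \frac{\left(- 3 \sin{\left(2 u \right)} - 9 \cos{\left(2 u \right)}\right) e^{- u}}{5}, which is not 0.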